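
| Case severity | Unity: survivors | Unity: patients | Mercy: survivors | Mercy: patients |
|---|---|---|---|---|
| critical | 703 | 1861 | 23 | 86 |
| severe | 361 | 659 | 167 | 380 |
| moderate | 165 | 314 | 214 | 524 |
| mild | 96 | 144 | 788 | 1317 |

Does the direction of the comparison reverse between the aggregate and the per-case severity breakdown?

Yes

Critical: Unity 703/1861 = 37.8%, Mercy 23/86 = 26.7% → Unity
Severe: Unity 361/659 = 54.8%, Mercy 167/380 = 43.9% → Unity
Moderate: Unity 165/314 = 52.5%, Mercy 214/524 = 40.8% → Unity
Mild: Unity 96/144 = 66.7%, Mercy 788/1317 = 59.8% → Unity
Overall: Unity 1325/2978 = 44.5%, Mercy 1192/2307 = 51.7% → Mercy
Unity wins each case group but Mercy wins overall — the comparison reverses. Unity's patients skew toward critical, which has a lower base rate.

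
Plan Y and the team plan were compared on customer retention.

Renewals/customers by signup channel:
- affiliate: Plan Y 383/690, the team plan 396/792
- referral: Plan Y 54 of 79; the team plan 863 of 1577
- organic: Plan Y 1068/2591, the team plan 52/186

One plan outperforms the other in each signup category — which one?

Plan Y

Affiliate: Plan Y 383/690 = 55.5%, the team plan 396/792 = 50.0% → Plan Y
Referral: Plan Y 54/79 = 68.4%, the team plan 863/1577 = 54.7% → Plan Y
Organic: Plan Y 1068/2591 = 41.2%, the team plan 52/186 = 28.0% → Plan Y
Plan Y has the higher rate in all 3 groups.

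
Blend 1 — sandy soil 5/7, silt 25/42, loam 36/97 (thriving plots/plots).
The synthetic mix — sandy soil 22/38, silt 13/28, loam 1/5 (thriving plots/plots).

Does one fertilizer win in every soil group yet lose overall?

Sandy soil: Blend 1 5/7 = 71.4%, the synthetic mix 22/38 = 57.9% → Blend 1
Silt: Blend 1 25/42 = 59.5%, the synthetic mix 13/28 = 46.4% → Blend 1
Loam: Blend 1 36/97 = 37.1%, the synthetic mix 1/5 = 20.0% → Blend 1
Overall: Blend 1 66/146 = 45.2%, the synthetic mix 36/71 = 50.7% → the synthetic mix
Blend 1 wins each soil group but the synthetic mix wins overall — the comparison reverses. Blend 1's plots skew toward loam, which has a lower base rate.

Yes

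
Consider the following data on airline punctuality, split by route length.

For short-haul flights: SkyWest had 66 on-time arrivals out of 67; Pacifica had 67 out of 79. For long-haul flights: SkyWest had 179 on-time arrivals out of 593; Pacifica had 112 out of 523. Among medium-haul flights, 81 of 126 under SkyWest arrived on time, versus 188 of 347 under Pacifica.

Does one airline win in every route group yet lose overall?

No

Short-haul: SkyWest 66/67 = 98.5%, Pacifica 67/79 = 84.8% → SkyWest
Long-haul: SkyWest 179/593 = 30.2%, Pacifica 112/523 = 21.4% → SkyWest
Medium-haul: SkyWest 81/126 = 64.3%, Pacifica 188/347 = 54.2% → SkyWest
Overall: SkyWest 326/786 = 41.5%, Pacifica 367/949 = 38.7% → SkyWest
SkyWest wins overall and in every route group — no reversal.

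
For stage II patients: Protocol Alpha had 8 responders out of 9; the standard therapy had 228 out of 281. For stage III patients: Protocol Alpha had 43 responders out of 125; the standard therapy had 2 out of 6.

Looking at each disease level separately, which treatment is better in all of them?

Stage II: Protocol Alpha 8/9 = 88.9%, the standard therapy 228/281 = 81.1% → Protocol Alpha
Stage III: Protocol Alpha 43/125 = 34.4%, the standard therapy 2/6 = 33.3% → Protocol Alpha
Protocol Alpha has the higher rate in both groups.

Protocol Alpha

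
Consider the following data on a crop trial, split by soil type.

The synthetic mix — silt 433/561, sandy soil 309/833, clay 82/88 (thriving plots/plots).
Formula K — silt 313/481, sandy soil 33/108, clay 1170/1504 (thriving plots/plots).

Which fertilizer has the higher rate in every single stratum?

Silt: the synthetic mix 433/561 = 77.2%, Formula K 313/481 = 65.1% → the synthetic mix
Sandy soil: the synthetic mix 309/833 = 37.1%, Formula K 33/108 = 30.6% → the synthetic mix
Clay: the synthetic mix 82/88 = 93.2%, Formula K 1170/1504 = 77.8% → the synthetic mix
The synthetic mix has the higher rate in all 3 groups.

the synthetic mix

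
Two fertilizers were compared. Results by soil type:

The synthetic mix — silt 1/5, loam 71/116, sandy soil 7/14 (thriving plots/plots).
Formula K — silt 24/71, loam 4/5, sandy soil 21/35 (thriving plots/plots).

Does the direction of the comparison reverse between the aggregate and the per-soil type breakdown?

Yes

Silt: the synthetic mix 1/5 = 20.0%, Formula K 24/71 = 33.8% → Formula K
Loam: the synthetic mix 71/116 = 61.2%, Formula K 4/5 = 80.0% → Formula K
Sandy soil: the synthetic mix 7/14 = 50.0%, Formula K 21/35 = 60.0% → Formula K
Overall: the synthetic mix 79/135 = 58.5%, Formula K 49/111 = 44.1% → the synthetic mix
Formula K wins each soil group but the synthetic mix wins overall — the comparison reverses. Formula K's plots skew toward silt, which has a lower base rate.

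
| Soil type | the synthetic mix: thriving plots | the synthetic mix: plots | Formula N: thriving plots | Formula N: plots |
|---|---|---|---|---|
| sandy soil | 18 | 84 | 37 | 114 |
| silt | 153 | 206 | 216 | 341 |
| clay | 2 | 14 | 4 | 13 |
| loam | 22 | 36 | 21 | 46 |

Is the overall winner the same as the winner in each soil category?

No

Sandy soil: the synthetic mix 18/84 = 21.4%, Formula N 37/114 = 32.5% → Formula N
Silt: the synthetic mix 153/206 = 74.3%, Formula N 216/341 = 63.3% → the synthetic mix
Clay: the synthetic mix 2/14 = 14.3%, Formula N 4/13 = 30.8% → Formula N
Loam: the synthetic mix 22/36 = 61.1%, Formula N 21/46 = 45.7% → the synthetic mix
Overall: the synthetic mix 195/340 = 57.4%, Formula N 278/514 = 54.1% → the synthetic mix
Neither sweeps: the synthetic mix wins 2 of 4 groups, Formula N wins 2. The synthetic mix wins overall but not every group — no Simpson reversal.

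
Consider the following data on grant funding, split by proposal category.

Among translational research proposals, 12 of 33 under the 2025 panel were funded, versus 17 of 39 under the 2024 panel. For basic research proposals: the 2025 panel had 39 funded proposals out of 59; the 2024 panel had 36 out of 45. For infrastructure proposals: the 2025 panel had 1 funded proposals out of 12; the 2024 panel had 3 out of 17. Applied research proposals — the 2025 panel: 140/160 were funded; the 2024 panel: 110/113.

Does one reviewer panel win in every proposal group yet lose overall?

Translational research: the 2025 panel 12/33 = 36.4%, the 2024 panel 17/39 = 43.6% → the 2024 panel
Basic research: the 2025 panel 39/59 = 66.1%, the 2024 panel 36/45 = 80.0% → the 2024 panel
Infrastructure: the 2025 panel 1/12 = 8.3%, the 2024 panel 3/17 = 17.6% → the 2024 panel
Applied research: the 2025 panel 140/160 = 87.5%, the 2024 panel 110/113 = 97.3% → the 2024 panel
Overall: the 2025 panel 192/264 = 72.7%, the 2024 panel 166/214 = 77.6% → the 2024 panel
The 2024 panel wins overall and in every proposal group — no reversal.

No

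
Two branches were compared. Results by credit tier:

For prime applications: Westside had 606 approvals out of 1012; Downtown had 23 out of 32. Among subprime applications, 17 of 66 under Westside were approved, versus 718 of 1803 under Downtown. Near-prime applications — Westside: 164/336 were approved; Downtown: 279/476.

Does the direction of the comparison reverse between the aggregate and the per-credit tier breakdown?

Yes

Prime: Westside 606/1012 = 59.9%, Downtown 23/32 = 71.9% → Downtown
Subprime: Westside 17/66 = 25.8%, Downtown 718/1803 = 39.8% → Downtown
Near-prime: Westside 164/336 = 48.8%, Downtown 279/476 = 58.6% → Downtown
Overall: Westside 787/1414 = 55.7%, Downtown 1020/2311 = 44.1% → Westside
Downtown wins each credit group but Westside wins overall — the comparison reverses. Downtown's applications skew toward subprime, which has a lower base rate.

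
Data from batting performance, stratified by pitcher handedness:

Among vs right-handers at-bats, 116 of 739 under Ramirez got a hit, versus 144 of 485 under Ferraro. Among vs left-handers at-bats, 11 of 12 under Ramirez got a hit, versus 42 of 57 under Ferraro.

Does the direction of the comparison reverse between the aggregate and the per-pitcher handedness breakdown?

No

Vs right-handers: Ramirez 116/739 = 15.7%, Ferraro 144/485 = 29.7% → Ferraro
Vs left-handers: Ramirez 11/12 = 91.7%, Ferraro 42/57 = 73.7% → Ramirez
Overall: Ramirez 127/751 = 16.9%, Ferraro 186/542 = 34.3% → Ferraro
Neither sweeps: Ramirez wins 1 of 2 groups, Ferraro wins 1. Ferraro wins overall but not every group — no Simpson reversal.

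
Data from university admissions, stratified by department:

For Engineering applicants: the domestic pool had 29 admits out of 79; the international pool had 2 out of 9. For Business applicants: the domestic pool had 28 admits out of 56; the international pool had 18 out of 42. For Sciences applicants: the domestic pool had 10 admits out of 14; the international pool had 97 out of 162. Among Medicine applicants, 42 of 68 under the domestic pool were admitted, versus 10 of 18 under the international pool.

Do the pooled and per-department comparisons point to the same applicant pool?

No

Engineering: the domestic pool 29/79 = 36.7%, the international pool 2/9 = 22.2% → the domestic pool
Business: the domestic pool 28/56 = 50.0%, the international pool 18/42 = 42.9% → the domestic pool
Sciences: the domestic pool 10/14 = 71.4%, the international pool 97/162 = 59.9% → the domestic pool
Medicine: the domestic pool 42/68 = 61.8%, the international pool 10/18 = 55.6% → the domestic pool
Overall: the domestic pool 109/217 = 50.2%, the international pool 127/231 = 55.0% → the international pool
The domestic pool wins each department group but the international pool wins overall — the comparison reverses. The domestic pool's applicants skew toward Engineering, which has a lower base rate.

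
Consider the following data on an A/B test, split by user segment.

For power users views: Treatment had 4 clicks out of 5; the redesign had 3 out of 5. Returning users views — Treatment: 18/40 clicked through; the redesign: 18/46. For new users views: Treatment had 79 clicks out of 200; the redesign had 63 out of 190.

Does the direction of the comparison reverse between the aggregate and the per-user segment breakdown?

Power users: Treatment 4/5 = 80.0%, the redesign 3/5 = 60.0% → Treatment
Returning users: Treatment 18/40 = 45.0%, the redesign 18/46 = 39.1% → Treatment
New users: Treatment 79/200 = 39.5%, the redesign 63/190 = 33.2% → Treatment
Overall: Treatment 101/245 = 41.2%, the redesign 84/241 = 34.9% → Treatment
Treatment wins overall and in every user group — no reversal.

No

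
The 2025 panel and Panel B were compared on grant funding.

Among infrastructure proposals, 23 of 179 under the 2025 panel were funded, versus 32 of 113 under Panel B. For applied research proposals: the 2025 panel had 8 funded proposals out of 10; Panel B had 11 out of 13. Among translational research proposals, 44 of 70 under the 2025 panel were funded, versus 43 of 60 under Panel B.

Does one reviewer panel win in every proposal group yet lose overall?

Infrastructure: the 2025 panel 23/179 = 12.8%, Panel B 32/113 = 28.3% → Panel B
Applied research: the 2025 panel 8/10 = 80.0%, Panel B 11/13 = 84.6% → Panel B
Translational research: the 2025 panel 44/70 = 62.9%, Panel B 43/60 = 71.7% → Panel B
Overall: the 2025 panel 75/259 = 29.0%, Panel B 86/186 = 46.2% → Panel B
Panel B wins overall and in every proposal group — no reversal.

No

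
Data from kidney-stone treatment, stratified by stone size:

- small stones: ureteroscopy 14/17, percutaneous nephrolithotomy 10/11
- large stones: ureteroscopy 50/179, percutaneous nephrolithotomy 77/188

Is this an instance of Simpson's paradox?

No

Small stones: ureteroscopy 14/17 = 82.4%, percutaneous nephrolithotomy 10/11 = 90.9% → percutaneous nephrolithotomy
Large stones: ureteroscopy 50/179 = 27.9%, percutaneous nephrolithotomy 77/188 = 41.0% → percutaneous nephrolithotomy
Overall: ureteroscopy 64/196 = 32.7%, percutaneous nephrolithotomy 87/199 = 43.7% → percutaneous nephrolithotomy
Percutaneous nephrolithotomy wins overall and in every stone group — no reversal.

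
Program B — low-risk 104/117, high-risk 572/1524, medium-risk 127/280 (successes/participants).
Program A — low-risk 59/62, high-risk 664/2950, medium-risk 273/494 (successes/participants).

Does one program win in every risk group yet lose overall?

No

Low-risk: Program B 104/117 = 88.9%, Program A 59/62 = 95.2% → Program A
High-risk: Program B 572/1524 = 37.5%, Program A 664/2950 = 22.5% → Program B
Medium-risk: Program B 127/280 = 45.4%, Program A 273/494 = 55.3% → Program A
Overall: Program B 803/1921 = 41.8%, Program A 996/3506 = 28.4% → Program B
Neither sweeps: Program B wins 1 of 3 groups, Program A wins 2. Program B wins overall but not every group — no Simpson reversal.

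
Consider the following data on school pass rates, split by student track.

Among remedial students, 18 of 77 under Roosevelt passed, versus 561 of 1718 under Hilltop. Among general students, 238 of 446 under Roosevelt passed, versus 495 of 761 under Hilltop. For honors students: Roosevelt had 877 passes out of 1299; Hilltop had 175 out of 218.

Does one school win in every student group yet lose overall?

Remedial: Roosevelt 18/77 = 23.4%, Hilltop 561/1718 = 32.7% → Hilltop
General: Roosevelt 238/446 = 53.4%, Hilltop 495/761 = 65.0% → Hilltop
Honors: Roosevelt 877/1299 = 67.5%, Hilltop 175/218 = 80.3% → Hilltop
Overall: Roosevelt 1133/1822 = 62.2%, Hilltop 1231/2697 = 45.6% → Roosevelt
Hilltop wins each student group but Roosevelt wins overall — the comparison reverses. Hilltop's students skew toward remedial, which has a lower base rate.

Yes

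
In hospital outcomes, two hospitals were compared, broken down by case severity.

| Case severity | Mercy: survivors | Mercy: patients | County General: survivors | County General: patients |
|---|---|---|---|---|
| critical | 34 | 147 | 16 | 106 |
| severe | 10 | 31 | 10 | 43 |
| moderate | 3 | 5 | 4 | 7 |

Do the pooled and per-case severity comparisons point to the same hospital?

Critical: Mercy 34/147 = 23.1%, County General 16/106 = 15.1% → Mercy
Severe: Mercy 10/31 = 32.3%, County General 10/43 = 23.3% → Mercy
Moderate: Mercy 3/5 = 60.0%, County General 4/7 = 57.1% → Mercy
Overall: Mercy 47/183 = 25.7%, County General 30/156 = 19.2% → Mercy
Mercy wins overall and in every case group — no reversal.

Yes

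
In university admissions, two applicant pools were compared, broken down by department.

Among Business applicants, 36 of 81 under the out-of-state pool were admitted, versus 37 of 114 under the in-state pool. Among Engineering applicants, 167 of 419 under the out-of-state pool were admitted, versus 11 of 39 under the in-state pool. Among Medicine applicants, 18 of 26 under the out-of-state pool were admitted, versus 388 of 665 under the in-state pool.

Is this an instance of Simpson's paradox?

Business: the out-of-state pool 36/81 = 44.4%, the in-state pool 37/114 = 32.5% → the out-of-state pool
Engineering: the out-of-state pool 167/419 = 39.9%, the in-state pool 11/39 = 28.2% → the out-of-state pool
Medicine: the out-of-state pool 18/26 = 69.2%, the in-state pool 388/665 = 58.3% → the out-of-state pool
Overall: the out-of-state pool 221/526 = 42.0%, the in-state pool 436/818 = 53.3% → the in-state pool
The out-of-state pool wins each department group but the in-state pool wins overall — the comparison reverses. The out-of-state pool's applicants skew toward Engineering, which has a lower base rate.

Yes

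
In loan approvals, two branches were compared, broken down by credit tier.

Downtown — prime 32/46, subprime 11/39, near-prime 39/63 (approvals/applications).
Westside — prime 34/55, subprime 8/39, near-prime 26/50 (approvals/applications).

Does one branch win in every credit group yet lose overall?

Prime: Downtown 32/46 = 69.6%, Westside 34/55 = 61.8% → Downtown
Subprime: Downtown 11/39 = 28.2%, Westside 8/39 = 20.5% → Downtown
Near-prime: Downtown 39/63 = 61.9%, Westside 26/50 = 52.0% → Downtown
Overall: Downtown 82/148 = 55.4%, Westside 68/144 = 47.2% → Downtown
Downtown wins overall and in every credit group — no reversal.

No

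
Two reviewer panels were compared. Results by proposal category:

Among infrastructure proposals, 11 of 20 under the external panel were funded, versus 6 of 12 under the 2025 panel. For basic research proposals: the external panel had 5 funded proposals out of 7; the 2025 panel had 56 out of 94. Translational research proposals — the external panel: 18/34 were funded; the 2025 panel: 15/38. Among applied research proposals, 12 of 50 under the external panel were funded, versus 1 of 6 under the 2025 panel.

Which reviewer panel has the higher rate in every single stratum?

the external panel

Infrastructure: the external panel 11/20 = 55.0%, the 2025 panel 6/12 = 50.0% → the external panel
Basic research: the external panel 5/7 = 71.4%, the 2025 panel 56/94 = 59.6% → the external panel
Translational research: the external panel 18/34 = 52.9%, the 2025 panel 15/38 = 39.5% → the external panel
Applied research: the external panel 12/50 = 24.0%, the 2025 panel 1/6 = 16.7% → the external panel
The external panel has the higher rate in all 4 groups.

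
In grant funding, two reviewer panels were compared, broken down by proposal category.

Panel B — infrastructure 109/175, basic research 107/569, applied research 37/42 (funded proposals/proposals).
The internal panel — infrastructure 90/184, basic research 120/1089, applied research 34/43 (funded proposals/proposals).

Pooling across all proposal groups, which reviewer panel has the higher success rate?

Infrastructure: Panel B 109/175 = 62.3%, the internal panel 90/184 = 48.9% → Panel B
Basic research: Panel B 107/569 = 18.8%, the internal panel 120/1089 = 11.0% → Panel B
Applied research: Panel B 37/42 = 88.1%, the internal panel 34/43 = 79.1% → Panel B
Overall: Panel B 253/786 = 32.2%, the internal panel 244/1316 = 18.5% → Panel B

Panel B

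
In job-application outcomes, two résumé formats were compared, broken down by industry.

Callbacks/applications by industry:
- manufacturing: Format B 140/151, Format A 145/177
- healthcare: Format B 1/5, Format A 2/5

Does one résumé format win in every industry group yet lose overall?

No

Manufacturing: Format B 140/151 = 92.7%, Format A 145/177 = 81.9% → Format B
Healthcare: Format B 1/5 = 20.0%, Format A 2/5 = 40.0% → Format A
Overall: Format B 141/156 = 90.4%, Format A 147/182 = 80.8% → Format B
Neither sweeps: Format B wins 1 of 2 groups, Format A wins 1. Format B wins overall but not every group — no Simpson reversal.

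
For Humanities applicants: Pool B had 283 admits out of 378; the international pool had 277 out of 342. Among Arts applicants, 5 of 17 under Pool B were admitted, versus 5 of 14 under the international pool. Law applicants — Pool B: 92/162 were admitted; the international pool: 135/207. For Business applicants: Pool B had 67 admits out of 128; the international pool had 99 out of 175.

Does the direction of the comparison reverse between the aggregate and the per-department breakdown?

Humanities: Pool B 283/378 = 74.9%, the international pool 277/342 = 81.0% → the international pool
Arts: Pool B 5/17 = 29.4%, the international pool 5/14 = 35.7% → the international pool
Law: Pool B 92/162 = 56.8%, the international pool 135/207 = 65.2% → the international pool
Business: Pool B 67/128 = 52.3%, the international pool 99/175 = 56.6% → the international pool
Overall: Pool B 447/685 = 65.3%, the international pool 516/738 = 69.9% → the international pool
The international pool wins overall and in every department group — no reversal.

No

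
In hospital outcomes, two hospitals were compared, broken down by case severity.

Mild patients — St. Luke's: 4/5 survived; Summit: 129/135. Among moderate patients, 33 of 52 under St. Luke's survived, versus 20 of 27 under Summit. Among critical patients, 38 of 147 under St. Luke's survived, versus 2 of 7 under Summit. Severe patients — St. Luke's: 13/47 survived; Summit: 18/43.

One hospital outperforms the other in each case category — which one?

Mild: St. Luke's 4/5 = 80.0%, Summit 129/135 = 95.6% → Summit
Moderate: St. Luke's 33/52 = 63.5%, Summit 20/27 = 74.1% → Summit
Critical: St. Luke's 38/147 = 25.9%, Summit 2/7 = 28.6% → Summit
Severe: St. Luke's 13/47 = 27.7%, Summit 18/43 = 41.9% → Summit
Summit has the higher rate in all 4 groups.

Summit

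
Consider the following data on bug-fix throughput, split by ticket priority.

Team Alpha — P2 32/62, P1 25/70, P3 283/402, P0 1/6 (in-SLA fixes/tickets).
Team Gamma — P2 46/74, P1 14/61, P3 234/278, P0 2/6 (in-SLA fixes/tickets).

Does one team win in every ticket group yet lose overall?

P2: Team Alpha 32/62 = 51.6%, Team Gamma 46/74 = 62.2% → Team Gamma
P1: Team Alpha 25/70 = 35.7%, Team Gamma 14/61 = 23.0% → Team Alpha
P3: Team Alpha 283/402 = 70.4%, Team Gamma 234/278 = 84.2% → Team Gamma
P0: Team Alpha 1/6 = 16.7%, Team Gamma 2/6 = 33.3% → Team Gamma
Overall: Team Alpha 341/540 = 63.1%, Team Gamma 296/419 = 70.6% → Team Gamma
Neither sweeps: Team Alpha wins 1 of 4 groups, Team Gamma wins 3. Team Gamma wins overall but not every group — no Simpson reversal.

No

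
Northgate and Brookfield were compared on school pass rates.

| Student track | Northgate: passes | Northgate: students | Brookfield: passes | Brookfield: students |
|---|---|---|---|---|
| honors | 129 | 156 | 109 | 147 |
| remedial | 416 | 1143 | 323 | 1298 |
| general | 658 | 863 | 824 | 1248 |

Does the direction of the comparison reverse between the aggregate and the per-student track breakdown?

Honors: Northgate 129/156 = 82.7%, Brookfield 109/147 = 74.1% → Northgate
Remedial: Northgate 416/1143 = 36.4%, Brookfield 323/1298 = 24.9% → Northgate
General: Northgate 658/863 = 76.2%, Brookfield 824/1248 = 66.0% → Northgate
Overall: Northgate 1203/2162 = 55.6%, Brookfield 1256/2693 = 46.6% → Northgate
Northgate wins overall and in every student group — no reversal.

No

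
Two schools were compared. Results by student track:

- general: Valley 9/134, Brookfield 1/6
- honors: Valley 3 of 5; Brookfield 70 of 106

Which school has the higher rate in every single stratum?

Brookfield

General: Valley 9/134 = 6.7%, Brookfield 1/6 = 16.7% → Brookfield
Honors: Valley 3/5 = 60.0%, Brookfield 70/106 = 66.0% → Brookfield
Brookfield has the higher rate in both groups.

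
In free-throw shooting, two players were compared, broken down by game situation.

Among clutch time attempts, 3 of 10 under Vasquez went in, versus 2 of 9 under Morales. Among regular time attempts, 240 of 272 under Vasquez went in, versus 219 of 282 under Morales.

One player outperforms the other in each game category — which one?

Clutch time: Vasquez 3/10 = 30.0%, Morales 2/9 = 22.2% → Vasquez
Regular time: Vasquez 240/272 = 88.2%, Morales 219/282 = 77.7% → Vasquez
Vasquez has the higher rate in both groups.

Vasquez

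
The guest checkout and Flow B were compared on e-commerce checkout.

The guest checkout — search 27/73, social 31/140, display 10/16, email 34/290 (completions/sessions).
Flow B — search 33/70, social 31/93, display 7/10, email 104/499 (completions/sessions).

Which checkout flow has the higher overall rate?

Search: the guest checkout 27/73 = 37.0%, Flow B 33/70 = 47.1% → Flow B
Social: the guest checkout 31/140 = 22.1%, Flow B 31/93 = 33.3% → Flow B
Display: the guest checkout 10/16 = 62.5%, Flow B 7/10 = 70.0% → Flow B
Email: the guest checkout 34/290 = 11.7%, Flow B 104/499 = 20.8% → Flow B
Overall: the guest checkout 102/519 = 19.7%, Flow B 175/672 = 26.0% → Flow B

Flow B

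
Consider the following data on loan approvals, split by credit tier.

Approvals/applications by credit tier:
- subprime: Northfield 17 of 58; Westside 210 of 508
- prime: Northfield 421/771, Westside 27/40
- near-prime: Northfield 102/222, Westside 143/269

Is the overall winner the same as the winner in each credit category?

Subprime: Northfield 17/58 = 29.3%, Westside 210/508 = 41.3% → Westside
Prime: Northfield 421/771 = 54.6%, Westside 27/40 = 67.5% → Westside
Near-prime: Northfield 102/222 = 45.9%, Westside 143/269 = 53.2% → Westside
Overall: Northfield 540/1051 = 51.4%, Westside 380/817 = 46.5% → Northfield
Westside wins each credit group but Northfield wins overall — the comparison reverses. Westside's applications skew toward subprime, which has a lower base rate.

No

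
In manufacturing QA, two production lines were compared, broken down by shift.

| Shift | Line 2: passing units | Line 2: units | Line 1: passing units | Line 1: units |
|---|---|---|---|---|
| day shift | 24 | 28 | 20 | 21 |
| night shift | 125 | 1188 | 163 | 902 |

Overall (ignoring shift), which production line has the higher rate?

Day shift: Line 2 24/28 = 85.7%, Line 1 20/21 = 95.2% → Line 1
Night shift: Line 2 125/1188 = 10.5%, Line 1 163/902 = 18.1% → Line 1
Overall: Line 2 149/1216 = 12.3%, Line 1 183/923 = 19.8% → Line 1

Line 1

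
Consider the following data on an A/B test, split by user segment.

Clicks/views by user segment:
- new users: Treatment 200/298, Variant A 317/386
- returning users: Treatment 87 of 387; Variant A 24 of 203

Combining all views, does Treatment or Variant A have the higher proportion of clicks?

New users: Treatment 200/298 = 67.1%, Variant A 317/386 = 82.1% → Variant A
Returning users: Treatment 87/387 = 22.5%, Variant A 24/203 = 11.8% → Treatment
Overall: Treatment 287/685 = 41.9%, Variant A 341/589 = 57.9% → Variant A
(Neither sweeps every user group, but Variant A has the higher pooled rate.)

Variant A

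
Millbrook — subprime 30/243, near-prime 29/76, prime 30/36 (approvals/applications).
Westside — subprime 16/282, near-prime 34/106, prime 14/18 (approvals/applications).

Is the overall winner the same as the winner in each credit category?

Subprime: Millbrook 30/243 = 12.3%, Westside 16/282 = 5.7% → Millbrook
Near-prime: Millbrook 29/76 = 38.2%, Westside 34/106 = 32.1% → Millbrook
Prime: Millbrook 30/36 = 83.3%, Westside 14/18 = 77.8% → Millbrook
Overall: Millbrook 89/355 = 25.1%, Westside 64/406 = 15.8% → Millbrook
Millbrook wins overall and in every credit group — no reversal.

Yes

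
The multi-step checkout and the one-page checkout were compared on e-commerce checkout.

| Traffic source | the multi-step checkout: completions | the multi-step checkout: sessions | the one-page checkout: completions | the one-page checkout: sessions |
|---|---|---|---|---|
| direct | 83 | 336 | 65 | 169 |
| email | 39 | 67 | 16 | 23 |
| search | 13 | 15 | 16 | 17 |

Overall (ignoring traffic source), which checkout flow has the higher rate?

the one-page checkout

Direct: the multi-step checkout 83/336 = 24.7%, the one-page checkout 65/169 = 38.5% → the one-page checkout
Email: the multi-step checkout 39/67 = 58.2%, the one-page checkout 16/23 = 69.6% → the one-page checkout
Search: the multi-step checkout 13/15 = 86.7%, the one-page checkout 16/17 = 94.1% → the one-page checkout
Overall: the multi-step checkout 135/418 = 32.3%, the one-page checkout 97/209 = 46.4% → the one-page checkout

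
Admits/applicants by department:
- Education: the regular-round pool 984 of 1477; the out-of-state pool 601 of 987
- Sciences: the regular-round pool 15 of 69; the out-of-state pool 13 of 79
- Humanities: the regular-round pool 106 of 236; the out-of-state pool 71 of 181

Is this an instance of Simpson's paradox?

No

Education: the regular-round pool 984/1477 = 66.6%, the out-of-state pool 601/987 = 60.9% → the regular-round pool
Sciences: the regular-round pool 15/69 = 21.7%, the out-of-state pool 13/79 = 16.5% → the regular-round pool
Humanities: the regular-round pool 106/236 = 44.9%, the out-of-state pool 71/181 = 39.2% → the regular-round pool
Overall: the regular-round pool 1105/1782 = 62.0%, the out-of-state pool 685/1247 = 54.9% → the regular-round pool
The regular-round pool wins overall and in every department group — no reversal.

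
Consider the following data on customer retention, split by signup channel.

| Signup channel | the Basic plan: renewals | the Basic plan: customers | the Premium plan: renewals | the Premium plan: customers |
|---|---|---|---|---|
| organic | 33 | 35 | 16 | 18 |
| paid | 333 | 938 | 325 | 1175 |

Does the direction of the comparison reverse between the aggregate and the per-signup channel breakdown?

No

Organic: the Basic plan 33/35 = 94.3%, the Premium plan 16/18 = 88.9% → the Basic plan
Paid: the Basic plan 333/938 = 35.5%, the Premium plan 325/1175 = 27.7% → the Basic plan
Overall: the Basic plan 366/973 = 37.6%, the Premium plan 341/1193 = 28.6% → the Basic plan
The Basic plan wins overall and in every signup group — no reversal.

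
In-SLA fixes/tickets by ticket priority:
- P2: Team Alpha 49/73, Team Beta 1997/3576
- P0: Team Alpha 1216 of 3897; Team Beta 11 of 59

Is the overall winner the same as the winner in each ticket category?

P2: Team Alpha 49/73 = 67.1%, Team Beta 1997/3576 = 55.8% → Team Alpha
P0: Team Alpha 1216/3897 = 31.2%, Team Beta 11/59 = 18.6% → Team Alpha
Overall: Team Alpha 1265/3970 = 31.9%, Team Beta 2008/3635 = 55.2% → Team Beta
Team Alpha wins each ticket group but Team Beta wins overall — the comparison reverses. Team Alpha's tickets skew toward P0, which has a lower base rate.

No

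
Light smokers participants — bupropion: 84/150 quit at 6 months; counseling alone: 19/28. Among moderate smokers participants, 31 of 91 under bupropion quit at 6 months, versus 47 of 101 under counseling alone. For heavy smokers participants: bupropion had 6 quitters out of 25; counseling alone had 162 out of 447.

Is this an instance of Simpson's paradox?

Light smokers: bupropion 84/150 = 56.0%, counseling alone 19/28 = 67.9% → counseling alone
Moderate smokers: bupropion 31/91 = 34.1%, counseling alone 47/101 = 46.5% → counseling alone
Heavy smokers: bupropion 6/25 = 24.0%, counseling alone 162/447 = 36.2% → counseling alone
Overall: bupropion 121/266 = 45.5%, counseling alone 228/576 = 39.6% → bupropion
Counseling alone wins each dependence group but bupropion wins overall — the comparison reverses. Counseling alone's participants skew toward heavy smokers, which has a lower base rate.

Yes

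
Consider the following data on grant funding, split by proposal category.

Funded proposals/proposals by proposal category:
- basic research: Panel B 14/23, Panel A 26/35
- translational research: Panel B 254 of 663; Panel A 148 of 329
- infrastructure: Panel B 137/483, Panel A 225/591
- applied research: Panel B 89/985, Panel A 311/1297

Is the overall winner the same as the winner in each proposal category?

Basic research: Panel B 14/23 = 60.9%, Panel A 26/35 = 74.3% → Panel A
Translational research: Panel B 254/663 = 38.3%, Panel A 148/329 = 45.0% → Panel A
Infrastructure: Panel B 137/483 = 28.4%, Panel A 225/591 = 38.1% → Panel A
Applied research: Panel B 89/985 = 9.0%, Panel A 311/1297 = 24.0% → Panel A
Overall: Panel B 494/2154 = 22.9%, Panel A 710/2252 = 31.5% → Panel A
Panel A wins overall and in every proposal group — no reversal.

Yes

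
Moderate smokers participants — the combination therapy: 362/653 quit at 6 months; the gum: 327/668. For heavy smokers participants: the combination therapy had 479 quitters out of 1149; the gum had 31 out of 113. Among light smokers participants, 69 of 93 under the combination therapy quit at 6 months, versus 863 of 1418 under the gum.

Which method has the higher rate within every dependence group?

Moderate smokers: the combination therapy 362/653 = 55.4%, the gum 327/668 = 49.0% → the combination therapy
Heavy smokers: the combination therapy 479/1149 = 41.7%, the gum 31/113 = 27.4% → the combination therapy
Light smokers: the combination therapy 69/93 = 74.2%, the gum 863/1418 = 60.9% → the combination therapy
The combination therapy has the higher rate in all 3 groups.

the combination therapy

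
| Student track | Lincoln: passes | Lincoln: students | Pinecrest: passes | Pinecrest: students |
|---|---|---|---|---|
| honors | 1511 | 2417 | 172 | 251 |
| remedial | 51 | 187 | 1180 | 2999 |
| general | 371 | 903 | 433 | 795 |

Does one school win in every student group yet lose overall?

Honors: Lincoln 1511/2417 = 62.5%, Pinecrest 172/251 = 68.5% → Pinecrest
Remedial: Lincoln 51/187 = 27.3%, Pinecrest 1180/2999 = 39.3% → Pinecrest
General: Lincoln 371/903 = 41.1%, Pinecrest 433/795 = 54.5% → Pinecrest
Overall: Lincoln 1933/3507 = 55.1%, Pinecrest 1785/4045 = 44.1% → Lincoln
Pinecrest wins each student group but Lincoln wins overall — the comparison reverses. Pinecrest's students skew toward remedial, which has a lower base rate.

Yes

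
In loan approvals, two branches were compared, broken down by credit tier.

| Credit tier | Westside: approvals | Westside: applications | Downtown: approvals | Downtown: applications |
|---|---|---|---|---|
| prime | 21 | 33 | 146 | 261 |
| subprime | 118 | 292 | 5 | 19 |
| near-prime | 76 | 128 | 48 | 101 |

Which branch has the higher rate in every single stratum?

Prime: Westside 21/33 = 63.6%, Downtown 146/261 = 55.9% → Westside
Subprime: Westside 118/292 = 40.4%, Downtown 5/19 = 26.3% → Westside
Near-prime: Westside 76/128 = 59.4%, Downtown 48/101 = 47.5% → Westside
Westside has the higher rate in all 3 groups.

Westside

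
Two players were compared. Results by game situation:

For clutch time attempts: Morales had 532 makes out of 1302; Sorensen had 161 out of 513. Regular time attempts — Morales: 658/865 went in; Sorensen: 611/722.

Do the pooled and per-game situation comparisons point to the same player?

Clutch time: Morales 532/1302 = 40.9%, Sorensen 161/513 = 31.4% → Morales
Regular time: Morales 658/865 = 76.1%, Sorensen 611/722 = 84.6% → Sorensen
Overall: Morales 1190/2167 = 54.9%, Sorensen 772/1235 = 62.5% → Sorensen
Neither sweeps: Morales wins 1 of 2 groups, Sorensen wins 1. Sorensen wins overall but not every group — no Simpson reversal.

No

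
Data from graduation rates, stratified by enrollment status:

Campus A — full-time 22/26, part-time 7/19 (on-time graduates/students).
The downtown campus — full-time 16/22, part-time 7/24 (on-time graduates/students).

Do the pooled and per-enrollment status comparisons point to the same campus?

Full-time: Campus A 22/26 = 84.6%, the downtown campus 16/22 = 72.7% → Campus A
Part-time: Campus A 7/19 = 36.8%, the downtown campus 7/24 = 29.2% → Campus A
Overall: Campus A 29/45 = 64.4%, the downtown campus 23/46 = 50.0% → Campus A
Campus A wins overall and in every enrollment group — no reversal.

Yes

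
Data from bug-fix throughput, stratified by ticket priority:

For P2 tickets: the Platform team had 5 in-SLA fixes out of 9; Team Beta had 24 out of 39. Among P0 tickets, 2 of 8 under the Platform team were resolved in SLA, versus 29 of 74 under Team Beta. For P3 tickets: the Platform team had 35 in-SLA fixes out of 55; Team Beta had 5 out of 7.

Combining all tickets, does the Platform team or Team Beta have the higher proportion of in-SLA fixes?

P2: the Platform team 5/9 = 55.6%, Team Beta 24/39 = 61.5% → Team Beta
P0: the Platform team 2/8 = 25.0%, Team Beta 29/74 = 39.2% → Team Beta
P3: the Platform team 35/55 = 63.6%, Team Beta 5/7 = 71.4% → Team Beta
Overall: the Platform team 42/72 = 58.3%, Team Beta 58/120 = 48.3% → the Platform team
(Team Beta wins every ticket group but the Platform team wins overall — Team Beta's tickets skew toward the low-rate P0 group.)

the Platform team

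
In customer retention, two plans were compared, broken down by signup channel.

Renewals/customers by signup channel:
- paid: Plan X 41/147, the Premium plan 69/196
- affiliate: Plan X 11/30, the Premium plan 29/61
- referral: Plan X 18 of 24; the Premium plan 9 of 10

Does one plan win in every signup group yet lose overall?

Paid: Plan X 41/147 = 27.9%, the Premium plan 69/196 = 35.2% → the Premium plan
Affiliate: Plan X 11/30 = 36.7%, the Premium plan 29/61 = 47.5% → the Premium plan
Referral: Plan X 18/24 = 75.0%, the Premium plan 9/10 = 90.0% → the Premium plan
Overall: Plan X 70/201 = 34.8%, the Premium plan 107/267 = 40.1% → the Premium plan
The Premium plan wins overall and in every signup group — no reversal.

No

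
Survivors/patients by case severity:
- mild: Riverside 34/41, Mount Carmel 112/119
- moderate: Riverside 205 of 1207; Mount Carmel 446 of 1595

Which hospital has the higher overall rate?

Mild: Riverside 34/41 = 82.9%, Mount Carmel 112/119 = 94.1% → Mount Carmel
Moderate: Riverside 205/1207 = 17.0%, Mount Carmel 446/1595 = 28.0% → Mount Carmel
Overall: Riverside 239/1248 = 19.2%, Mount Carmel 558/1714 = 32.6% → Mount Carmel

Mount Carmel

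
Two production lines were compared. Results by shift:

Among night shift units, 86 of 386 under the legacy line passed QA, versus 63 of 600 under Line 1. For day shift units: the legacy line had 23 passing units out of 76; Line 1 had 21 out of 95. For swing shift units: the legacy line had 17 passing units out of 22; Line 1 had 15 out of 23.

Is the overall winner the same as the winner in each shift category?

Yes

Night shift: the legacy line 86/386 = 22.3%, Line 1 63/600 = 10.5% → the legacy line
Day shift: the legacy line 23/76 = 30.3%, Line 1 21/95 = 22.1% → the legacy line
Swing shift: the legacy line 17/22 = 77.3%, Line 1 15/23 = 65.2% → the legacy line
Overall: the legacy line 126/484 = 26.0%, Line 1 99/718 = 13.8% → the legacy line
The legacy line wins overall and in every shift group — no reversal.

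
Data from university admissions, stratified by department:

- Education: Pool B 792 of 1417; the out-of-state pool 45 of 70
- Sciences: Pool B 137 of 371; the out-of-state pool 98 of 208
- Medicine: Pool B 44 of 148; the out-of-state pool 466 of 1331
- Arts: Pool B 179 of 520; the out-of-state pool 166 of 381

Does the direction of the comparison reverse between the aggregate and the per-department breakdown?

Education: Pool B 792/1417 = 55.9%, the out-of-state pool 45/70 = 64.3% → the out-of-state pool
Sciences: Pool B 137/371 = 36.9%, the out-of-state pool 98/208 = 47.1% → the out-of-state pool
Medicine: Pool B 44/148 = 29.7%, the out-of-state pool 466/1331 = 35.0% → the out-of-state pool
Arts: Pool B 179/520 = 34.4%, the out-of-state pool 166/381 = 43.6% → the out-of-state pool
Overall: Pool B 1152/2456 = 46.9%, the out-of-state pool 775/1990 = 38.9% → Pool B
The out-of-state pool wins each department group but Pool B wins overall — the comparison reverses. The out-of-state pool's applicants skew toward Medicine, which has a lower base rate.

Yes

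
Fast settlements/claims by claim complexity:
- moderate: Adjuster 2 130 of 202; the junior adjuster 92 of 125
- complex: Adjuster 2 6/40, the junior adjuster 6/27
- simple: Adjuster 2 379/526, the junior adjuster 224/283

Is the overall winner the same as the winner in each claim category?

Yes

Moderate: Adjuster 2 130/202 = 64.4%, the junior adjuster 92/125 = 73.6% → the junior adjuster
Complex: Adjuster 2 6/40 = 15.0%, the junior adjuster 6/27 = 22.2% → the junior adjuster
Simple: Adjuster 2 379/526 = 72.1%, the junior adjuster 224/283 = 79.2% → the junior adjuster
Overall: Adjuster 2 515/768 = 67.1%, the junior adjuster 322/435 = 74.0% → the junior adjuster
The junior adjuster wins overall and in every claim group — no reversal.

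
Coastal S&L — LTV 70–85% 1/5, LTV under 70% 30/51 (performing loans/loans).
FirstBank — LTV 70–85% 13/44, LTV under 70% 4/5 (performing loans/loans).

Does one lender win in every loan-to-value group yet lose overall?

LTV 70–85%: Coastal S&L 1/5 = 20.0%, FirstBank 13/44 = 29.5% → FirstBank
LTV under 70%: Coastal S&L 30/51 = 58.8%, FirstBank 4/5 = 80.0% → FirstBank
Overall: Coastal S&L 31/56 = 55.4%, FirstBank 17/49 = 34.7% → Coastal S&L
FirstBank wins each loan-to-value group but Coastal S&L wins overall — the comparison reverses. FirstBank's loans skew toward LTV 70–85%, which has a lower base rate.

Yes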